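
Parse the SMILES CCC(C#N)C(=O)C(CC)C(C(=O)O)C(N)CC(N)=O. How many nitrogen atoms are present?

Scan the SMILES for N atoms (remember two-letter symbols like Cl and Br are single atoms).
Nitrogen count: 3.

3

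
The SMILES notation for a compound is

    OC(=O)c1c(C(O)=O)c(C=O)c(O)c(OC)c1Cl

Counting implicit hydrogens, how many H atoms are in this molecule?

Walk through each heavy atom and fill implicit hydrogens from standard valence (C 4, N 3, O 2, S 2, halogen 1); for lowercase aromatic atoms, an aromatic c carries 1 H when it has two neighbours and 0 H with three, and aromatic n carries 0 H:
  atom 1: O, bond orders sum to 1 (valence 2) → 1 H
  atom 2: C, bond orders sum to 4 (valence 4) → 0 H
  atom 3: O, bond orders sum to 2 (valence 2) → 0 H
  atom 4: aromatic c, 3 neighbours → 0 H
  atom 5: aromatic c, 3 neighbours → 0 H
  atom 6: C, bond orders sum to 4 (valence 4) → 0 H
  atom 7: O, bond orders sum to 1 (valence 2) → 1 H
  atom 8: O, bond orders sum to 2 (valence 2) → 0 H
  atom 9: aromatic c, 3 neighbours → 0 H
  atom 10: C, bond orders sum to 3 (valence 4) → 1 H
  atom 11: O, bond orders sum to 2 (valence 2) → 0 H
  atom 12: aromatic c, 3 neighbours → 0 H
  atom 13: O, bond orders sum to 1 (valence 2) → 1 H
  atom 14: aromatic c, 3 neighbours → 0 H
  atom 15: O, bond orders sum to 2 (valence 2) → 0 H
  atom 16: C, bond orders sum to 1 (valence 4) → 3 H
  atom 17: aromatic c, 3 neighbours → 0 H
  atom 18: Cl (halogen, monovalent) → 0 H
Total hydrogens: 7.

7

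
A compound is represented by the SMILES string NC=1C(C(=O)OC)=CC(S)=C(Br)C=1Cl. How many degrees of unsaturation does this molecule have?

5

Molecular formula: C8H7BrClNO2S.
DoU = (2C + 2 + N − H − X) / 2, where X is the halogen count and O/S are ignored.
    = (2·8 + 2 + 1 − 7 − 2) / 2 = 10 / 2 = 5.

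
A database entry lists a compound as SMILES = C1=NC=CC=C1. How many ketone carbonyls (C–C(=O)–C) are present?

Scan the SMILES for the ketone motif — none present.

0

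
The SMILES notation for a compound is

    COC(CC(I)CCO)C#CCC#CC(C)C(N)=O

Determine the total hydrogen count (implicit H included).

20

Walk through each heavy atom and fill implicit hydrogens from standard valence (C 4, N 3, O 2, S 2, halogen 1):
  atom 1: C, bond orders sum to 1 (valence 4) → 3 H
  atom 2: O, bond orders sum to 2 (valence 2) → 0 H
  atom 3: C, bond orders sum to 3 (valence 4) → 1 H
  atom 4: C, bond orders sum to 2 (valence 4) → 2 H
  atom 5: C, bond orders sum to 3 (valence 4) → 1 H
  atom 6: I (halogen, monovalent) → 0 H
  atom 7: C, bond orders sum to 2 (valence 4) → 2 H
  atom 8: C, bond orders sum to 2 (valence 4) → 2 H
  atom 9: O, bond orders sum to 1 (valence 2) → 1 H
  atom 10: C, bond orders sum to 4 (valence 4) → 0 H
  atom 11: C, bond orders sum to 4 (valence 4) → 0 H
  atom 12: C, bond orders sum to 2 (valence 4) → 2 H
  atom 13: C, bond orders sum to 4 (valence 4) → 0 H
  atom 14: C, bond orders sum to 4 (valence 4) → 0 H
  atom 15: C, bond orders sum to 3 (valence 4) → 1 H
  atom 16: C, bond orders sum to 1 (valence 4) → 3 H
  atom 17: C, bond orders sum to 4 (valence 4) → 0 H
  atom 18: N, bond orders sum to 1 (valence 3) → 2 H
  atom 19: O, bond orders sum to 2 (valence 2) → 0 H
Total hydrogens: 20.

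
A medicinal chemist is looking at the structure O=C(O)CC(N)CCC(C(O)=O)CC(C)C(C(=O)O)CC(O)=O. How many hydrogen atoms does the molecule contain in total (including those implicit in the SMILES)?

Walk through each heavy atom and fill implicit hydrogens from standard valence (C 4, N 3, O 2, S 2, halogen 1):
  atom 1: O, bond orders sum to 2 (valence 2) → 0 H
  atom 2: C, bond orders sum to 4 (valence 4) → 0 H
  atom 3: O, bond orders sum to 1 (valence 2) → 1 H
  atom 4: C, bond orders sum to 2 (valence 4) → 2 H
  atom 5: C, bond orders sum to 3 (valence 4) → 1 H
  atom 6: N, bond orders sum to 1 (valence 3) → 2 H
  atom 7: C, bond orders sum to 2 (valence 4) → 2 H
  atom 8: C, bond orders sum to 2 (valence 4) → 2 H
  atom 9: C, bond orders sum to 3 (valence 4) → 1 H
  atom 10: C, bond orders sum to 4 (valence 4) → 0 H
  atom 11: O, bond orders sum to 1 (valence 2) → 1 H
  atom 12: O, bond orders sum to 2 (valence 2) → 0 H
  atom 13: C, bond orders sum to 2 (valence 4) → 2 H
  atom 14: C, bond orders sum to 3 (valence 4) → 1 H
  atom 15: C, bond orders sum to 1 (valence 4) → 3 H
  atom 16: C, bond orders sum to 3 (valence 4) → 1 H
  atom 17: C, bond orders sum to 4 (valence 4) → 0 H
  atom 18: O, bond orders sum to 2 (valence 2) → 0 H
  atom 19: O, bond orders sum to 1 (valence 2) → 1 H
  atom 20: C, bond orders sum to 2 (valence 4) → 2 H
  atom 21: C, bond orders sum to 4 (valence 4) → 0 H
  atom 22: O, bond orders sum to 1 (valence 2) → 1 H
  atom 23: O, bond orders sum to 2 (valence 2) → 0 H
Total hydrogens: 23.

23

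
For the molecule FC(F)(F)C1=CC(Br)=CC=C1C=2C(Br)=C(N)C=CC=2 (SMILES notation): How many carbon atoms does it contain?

13

Count every carbon token in the SMILES (each C, including those in ring-closure positions and inside branches).
Carbon count: 13.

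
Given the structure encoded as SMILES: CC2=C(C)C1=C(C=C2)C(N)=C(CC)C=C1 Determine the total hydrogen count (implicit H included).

Walk through each heavy atom and fill implicit hydrogens from standard valence (C 4, N 3, O 2, S 2, halogen 1):
  atom 1: C, bond orders sum to 1 (valence 4) → 3 H
  atom 2: C, bond orders sum to 4 (valence 4) → 0 H
  atom 3: C, bond orders sum to 4 (valence 4) → 0 H
  atom 4: C, bond orders sum to 1 (valence 4) → 3 H
  atom 5: C, bond orders sum to 4 (valence 4) → 0 H
  atom 6: C, bond orders sum to 4 (valence 4) → 0 H
  atom 7: C, bond orders sum to 3 (valence 4) → 1 H
  atom 8: C, bond orders sum to 3 (valence 4) → 1 H
  atom 9: C, bond orders sum to 4 (valence 4) → 0 H
  atom 10: N, bond orders sum to 1 (valence 3) → 2 H
  atom 11: C, bond orders sum to 4 (valence 4) → 0 H
  atom 12: C, bond orders sum to 2 (valence 4) → 2 H
  atom 13: C, bond orders sum to 1 (valence 4) → 3 H
  atom 14: C, bond orders sum to 3 (valence 4) → 1 H
  atom 15: C, bond orders sum to 3 (valence 4) → 1 H
Total hydrogens: 17.

17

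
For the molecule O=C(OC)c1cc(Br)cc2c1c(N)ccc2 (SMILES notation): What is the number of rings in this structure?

In SMILES, each pair of matching ring-closure digits denotes one ring-closing bond; the number of such bonds equals the number of independent rings.
Ring-closure bonds here: 2.

2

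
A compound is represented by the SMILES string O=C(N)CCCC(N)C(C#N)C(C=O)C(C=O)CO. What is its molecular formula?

Walk through each heavy atom and fill implicit hydrogens from standard valence (C 4, N 3, O 2, S 2, halogen 1):
  atom 1: O, bond orders sum to 2 (valence 2) → 0 H
  atom 2: C, bond orders sum to 4 (valence 4) → 0 H
  atom 3: N, bond orders sum to 1 (valence 3) → 2 H
  atom 4: C, bond orders sum to 2 (valence 4) → 2 H
  atom 5: C, bond orders sum to 2 (valence 4) → 2 H
  atom 6: C, bond orders sum to 2 (valence 4) → 2 H
  atom 7: C, bond orders sum to 3 (valence 4) → 1 H
  atom 8: N, bond orders sum to 1 (valence 3) → 2 H
  atom 9: C, bond orders sum to 3 (valence 4) → 1 H
  atom 10: C, bond orders sum to 4 (valence 4) → 0 H
  atom 11: N, bond orders sum to 3 (valence 3) → 0 H
  atom 12: C, bond orders sum to 3 (valence 4) → 1 H
  atom 13: C, bond orders sum to 3 (valence 4) → 1 H
  atom 14: O, bond orders sum to 2 (valence 2) → 0 H
  atom 15: C, bond orders sum to 3 (valence 4) → 1 H
  atom 16: C, bond orders sum to 3 (valence 4) → 1 H
  atom 17: O, bond orders sum to 2 (valence 2) → 0 H
  atom 18: C, bond orders sum to 2 (valence 4) → 2 H
  atom 19: O, bond orders sum to 1 (valence 2) → 1 H
Totals → C:12, H:19, N:3, O:4.
In Hill order: C12H19N3O4.

C12H19N3O4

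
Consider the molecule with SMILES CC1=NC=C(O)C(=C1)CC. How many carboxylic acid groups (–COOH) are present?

0

Scan the SMILES for the carboxylic acid motif — none present.
Groups that are present: 1 hydroxyl.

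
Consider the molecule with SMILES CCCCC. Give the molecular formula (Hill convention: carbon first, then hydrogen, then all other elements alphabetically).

C5H12

Walk through each heavy atom and fill implicit hydrogens from standard valence (C 4, N 3, O 2, S 2, halogen 1):
  atom 1: C, bond orders sum to 1 (valence 4) → 3 H
  atom 2: C, bond orders sum to 2 (valence 4) → 2 H
  atom 3: C, bond orders sum to 2 (valence 4) → 2 H
  atom 4: C, bond orders sum to 2 (valence 4) → 2 H
  atom 5: C, bond orders sum to 1 (valence 4) → 3 H
Totals → C:5, H:12.
In Hill order: C5H12.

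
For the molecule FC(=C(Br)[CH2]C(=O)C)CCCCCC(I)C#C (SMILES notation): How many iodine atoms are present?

Scan the SMILES for I atoms (remember two-letter symbols like Cl and Br are single atoms).
Iodine count: 1.

1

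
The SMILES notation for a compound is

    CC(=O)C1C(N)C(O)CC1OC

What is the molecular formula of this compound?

C8H15NO3

Walk through each heavy atom and fill implicit hydrogens from standard valence (C 4, N 3, O 2, S 2, halogen 1):
  atom 1: C, bond orders sum to 1 (valence 4) → 3 H
  atom 2: C, bond orders sum to 4 (valence 4) → 0 H
  atom 3: O, bond orders sum to 2 (valence 2) → 0 H
  atom 4: C, bond orders sum to 3 (valence 4) → 1 H
  atom 5: C, bond orders sum to 3 (valence 4) → 1 H
  atom 6: N, bond orders sum to 1 (valence 3) → 2 H
  atom 7: C, bond orders sum to 3 (valence 4) → 1 H
  atom 8: O, bond orders sum to 1 (valence 2) → 1 H
  atom 9: C, bond orders sum to 2 (valence 4) → 2 H
  atom 10: C, bond orders sum to 3 (valence 4) → 1 H
  atom 11: O, bond orders sum to 2 (valence 2) → 0 H
  atom 12: C, bond orders sum to 1 (valence 4) → 3 H
Totals → C:8, H:15, N:1, O:3.
In Hill order: C8H15NO3.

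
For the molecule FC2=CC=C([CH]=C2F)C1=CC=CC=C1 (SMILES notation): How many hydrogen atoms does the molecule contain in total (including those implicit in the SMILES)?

8

Walk through each heavy atom and fill implicit hydrogens from standard valence (C 4, N 3, O 2, S 2, halogen 1):
  atom 1: F (halogen, monovalent) → 0 H
  atom 2: C, bond orders sum to 4 (valence 4) → 0 H
  atom 3: C, bond orders sum to 3 (valence 4) → 1 H
  atom 4: C, bond orders sum to 3 (valence 4) → 1 H
  atom 5: C, bond orders sum to 4 (valence 4) → 0 H
  atom 6: C with explicit H count 1
  atom 7: C, bond orders sum to 4 (valence 4) → 0 H
  atom 8: F (halogen, monovalent) → 0 H
  atom 9: C, bond orders sum to 4 (valence 4) → 0 H
  atom 10: C, bond orders sum to 3 (valence 4) → 1 H
  atom 11: C, bond orders sum to 3 (valence 4) → 1 H
  atom 12: C, bond orders sum to 3 (valence 4) → 1 H
  atom 13: C, bond orders sum to 3 (valence 4) → 1 H
  atom 14: C, bond orders sum to 3 (valence 4) → 1 H
Total hydrogens: 8.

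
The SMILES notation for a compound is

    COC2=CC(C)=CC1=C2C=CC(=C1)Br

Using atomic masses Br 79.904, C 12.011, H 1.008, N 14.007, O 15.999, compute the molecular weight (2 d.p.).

251.12 g/mol

First, the molecular formula is C12H11BrO (counting implicit H from valence).
  Br: 1 × 79.904 = 79.904
  C: 12 × 12.011 = 144.132
  H: 11 × 1.008 = 11.088
  O: 1 × 15.999 = 15.999
Sum: 1×79.904 + 12×12.011 + 11×1.008 + 1×15.999 = 251.123 → 251.12 g/mol.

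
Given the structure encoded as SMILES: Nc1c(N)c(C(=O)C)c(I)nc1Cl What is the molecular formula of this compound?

C7H7ClIN3O

Walk through each heavy atom and fill implicit hydrogens from standard valence (C 4, N 3, O 2, S 2, halogen 1); for lowercase aromatic atoms, an aromatic c carries 1 H when it has two neighbours and 0 H with three, and aromatic n carries 0 H:
  atom 1: N, bond orders sum to 1 (valence 3) → 2 H
  atom 2: aromatic c, 3 neighbours → 0 H
  atom 3: aromatic c, 3 neighbours → 0 H
  atom 4: N, bond orders sum to 1 (valence 3) → 2 H
  atom 5: aromatic c, 3 neighbours → 0 H
  atom 6: C, bond orders sum to 4 (valence 4) → 0 H
  atom 7: O, bond orders sum to 2 (valence 2) → 0 H
  atom 8: C, bond orders sum to 1 (valence 4) → 3 H
  atom 9: aromatic c, 3 neighbours → 0 H
  atom 10: I (halogen, monovalent) → 0 H
  atom 11: aromatic n, 2 neighbours → 0 H
  atom 12: aromatic c, 3 neighbours → 0 H
  atom 13: Cl (halogen, monovalent) → 0 H
Totals → C:7, H:7, Cl:1, I:1, N:3, O:1.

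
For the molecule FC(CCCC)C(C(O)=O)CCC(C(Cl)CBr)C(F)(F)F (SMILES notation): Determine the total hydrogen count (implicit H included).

20

Walk through each heavy atom and fill implicit hydrogens from standard valence (C 4, N 3, O 2, S 2, halogen 1):
  atom 1: F (halogen, monovalent) → 0 H
  atom 2: C, bond orders sum to 3 (valence 4) → 1 H
  atom 3: C, bond orders sum to 2 (valence 4) → 2 H
  atom 4: C, bond orders sum to 2 (valence 4) → 2 H
  atom 5: C, bond orders sum to 2 (valence 4) → 2 H
  atom 6: C, bond orders sum to 1 (valence 4) → 3 H
  atom 7: C, bond orders sum to 3 (valence 4) → 1 H
  atom 8: C, bond orders sum to 4 (valence 4) → 0 H
  atom 9: O, bond orders sum to 1 (valence 2) → 1 H
  atom 10: O, bond orders sum to 2 (valence 2) → 0 H
  atom 11: C, bond orders sum to 2 (valence 4) → 2 H
  atom 12: C, bond orders sum to 2 (valence 4) → 2 H
  atom 13: C, bond orders sum to 3 (valence 4) → 1 H
  atom 14: C, bond orders sum to 3 (valence 4) → 1 H
  atom 15: Cl (halogen, monovalent) → 0 H
  atom 16: C, bond orders sum to 2 (valence 4) → 2 H
  atom 17: Br (halogen, monovalent) → 0 H
  atom 18: C, bond orders sum to 4 (valence 4) → 0 H
  atom 19: F (halogen, monovalent) → 0 H
  atom 20: F (halogen, monovalent) → 0 H
  atom 21: F (halogen, monovalent) → 0 H
Total hydrogens: 20.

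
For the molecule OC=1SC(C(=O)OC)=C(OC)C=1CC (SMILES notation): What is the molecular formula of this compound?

Walk through each heavy atom and fill implicit hydrogens from standard valence (C 4, N 3, O 2, S 2, halogen 1):
  atom 1: O, bond orders sum to 1 (valence 2) → 1 H
  atom 2: C, bond orders sum to 4 (valence 4) → 0 H
  atom 3: S, bond orders sum to 2 (valence 2) → 0 H
  atom 4: C, bond orders sum to 4 (valence 4) → 0 H
  atom 5: C, bond orders sum to 4 (valence 4) → 0 H
  atom 6: O, bond orders sum to 2 (valence 2) → 0 H
  atom 7: O, bond orders sum to 2 (valence 2) → 0 H
  atom 8: C, bond orders sum to 1 (valence 4) → 3 H
  atom 9: C, bond orders sum to 4 (valence 4) → 0 H
  atom 10: O, bond orders sum to 2 (valence 2) → 0 H
  atom 11: C, bond orders sum to 1 (valence 4) → 3 H
  atom 12: C, bond orders sum to 4 (valence 4) → 0 H
  atom 13: C, bond orders sum to 2 (valence 4) → 2 H
  atom 14: C, bond orders sum to 1 (valence 4) → 3 H
Totals → C:9, H:12, O:4, S:1.
In Hill order: C9H12O4S.

C9H12O4S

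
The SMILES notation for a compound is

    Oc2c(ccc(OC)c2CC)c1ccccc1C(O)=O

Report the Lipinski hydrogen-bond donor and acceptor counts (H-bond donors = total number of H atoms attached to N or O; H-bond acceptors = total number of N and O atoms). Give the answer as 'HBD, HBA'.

Donors: find every N or O and count the H atoms it carries.
  atom 1 (O): bond orders sum to 1 → 1 H
  atom 7 (O): bond orders sum to 2 → 0 H
  atom 19 (O): bond orders sum to 1 → 1 H
  atom 20 (O): bond orders sum to 2 → 0 H
Lipinski HBD = 2.
Acceptors: N atoms = 0, O atoms = 4 → HBA = 4.

2, 4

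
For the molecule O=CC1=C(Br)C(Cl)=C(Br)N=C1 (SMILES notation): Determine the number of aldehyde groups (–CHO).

The aldehyde motif appears at heavy-atom position 2 in the SMILES.
Aldehyde count: 1.

1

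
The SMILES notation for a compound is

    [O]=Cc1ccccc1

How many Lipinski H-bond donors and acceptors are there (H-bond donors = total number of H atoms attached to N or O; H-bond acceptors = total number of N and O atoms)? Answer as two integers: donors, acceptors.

Donors: find every N or O and count the H atoms it carries.
  atom 1 (O): bond orders sum to 2 → 0 H
Lipinski HBD = 0.
Acceptors: N atoms = 0, O atoms = 1 → HBA = 1.

0, 1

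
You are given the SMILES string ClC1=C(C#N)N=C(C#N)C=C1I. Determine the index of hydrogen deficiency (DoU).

Molecular formula: C7HClIN3.
DoU = (2C + 2 + N − H − X) / 2, where X is the halogen count and O/S are ignored.
    = (2·7 + 2 + 3 − 1 − 2) / 2 = 16 / 2 = 8.

8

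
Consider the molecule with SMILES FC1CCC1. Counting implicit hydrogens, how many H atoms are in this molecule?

7

Walk through each heavy atom and fill implicit hydrogens from standard valence (C 4, N 3, O 2, S 2, halogen 1):
  atom 1: F (halogen, monovalent) → 0 H
  atom 2: C, bond orders sum to 3 (valence 4) → 1 H
  atom 3: C, bond orders sum to 2 (valence 4) → 2 H
  atom 4: C, bond orders sum to 2 (valence 4) → 2 H
  atom 5: C, bond orders sum to 2 (valence 4) → 2 H
Total hydrogens: 7.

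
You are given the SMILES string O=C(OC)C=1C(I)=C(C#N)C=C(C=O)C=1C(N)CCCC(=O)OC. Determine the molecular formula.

C16H17IN2O5

Walk through each heavy atom and fill implicit hydrogens from standard valence (C 4, N 3, O 2, S 2, halogen 1):
  atom 1: O, bond orders sum to 2 (valence 2) → 0 H
  atom 2: C, bond orders sum to 4 (valence 4) → 0 H
  atom 3: O, bond orders sum to 2 (valence 2) → 0 H
  atom 4: C, bond orders sum to 1 (valence 4) → 3 H
  atom 5: C, bond orders sum to 4 (valence 4) → 0 H
  atom 6: C, bond orders sum to 4 (valence 4) → 0 H
  atom 7: I (halogen, monovalent) → 0 H
  atom 8: C, bond orders sum to 4 (valence 4) → 0 H
  atom 9: C, bond orders sum to 4 (valence 4) → 0 H
  atom 10: N, bond orders sum to 3 (valence 3) → 0 H
  atom 11: C, bond orders sum to 3 (valence 4) → 1 H
  atom 12: C, bond orders sum to 4 (valence 4) → 0 H
  atom 13: C, bond orders sum to 3 (valence 4) → 1 H
  atom 14: O, bond orders sum to 2 (valence 2) → 0 H
  atom 15: C, bond orders sum to 4 (valence 4) → 0 H
  atom 16: C, bond orders sum to 3 (valence 4) → 1 H
  atom 17: N, bond orders sum to 1 (valence 3) → 2 H
  atom 18: C, bond orders sum to 2 (valence 4) → 2 H
  atom 19: C, bond orders sum to 2 (valence 4) → 2 H
  atom 20: C, bond orders sum to 2 (valence 4) → 2 H
  atom 21: C, bond orders sum to 4 (valence 4) → 0 H
  atom 22: O, bond orders sum to 2 (valence 2) → 0 H
  atom 23: O, bond orders sum to 2 (valence 2) → 0 H
  atom 24: C, bond orders sum to 1 (valence 4) → 3 H
Totals → C:16, H:17, I:1, N:2, O:5.
In Hill order: C16H17IN2O5.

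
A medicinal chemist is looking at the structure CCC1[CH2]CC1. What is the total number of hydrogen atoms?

12

Walk through each heavy atom and fill implicit hydrogens from standard valence (C 4, N 3, O 2, S 2, halogen 1):
  atom 1: C, bond orders sum to 1 (valence 4) → 3 H
  atom 2: C, bond orders sum to 2 (valence 4) → 2 H
  atom 3: C, bond orders sum to 3 (valence 4) → 1 H
  atom 4: C with explicit H count 2
  atom 5: C, bond orders sum to 2 (valence 4) → 2 H
  atom 6: C, bond orders sum to 2 (valence 4) → 2 H
Total hydrogens: 12.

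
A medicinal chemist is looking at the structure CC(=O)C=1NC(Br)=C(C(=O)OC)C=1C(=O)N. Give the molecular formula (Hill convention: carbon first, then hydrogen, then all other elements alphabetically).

Walk through each heavy atom and fill implicit hydrogens from standard valence (C 4, N 3, O 2, S 2, halogen 1):
  atom 1: C, bond orders sum to 1 (valence 4) → 3 H
  atom 2: C, bond orders sum to 4 (valence 4) → 0 H
  atom 3: O, bond orders sum to 2 (valence 2) → 0 H
  atom 4: C, bond orders sum to 4 (valence 4) → 0 H
  atom 5: N, bond orders sum to 2 (valence 3) → 1 H
  atom 6: C, bond orders sum to 4 (valence 4) → 0 H
  atom 7: Br (halogen, monovalent) → 0 H
  atom 8: C, bond orders sum to 4 (valence 4) → 0 H
  atom 9: C, bond orders sum to 4 (valence 4) → 0 H
  atom 10: O, bond orders sum to 2 (valence 2) → 0 H
  atom 11: O, bond orders sum to 2 (valence 2) → 0 H
  atom 12: C, bond orders sum to 1 (valence 4) → 3 H
  atom 13: C, bond orders sum to 4 (valence 4) → 0 H
  atom 14: C, bond orders sum to 4 (valence 4) → 0 H
  atom 15: O, bond orders sum to 2 (valence 2) → 0 H
  atom 16: N, bond orders sum to 1 (valence 3) → 2 H
Totals → C:9, H:9, Br:1, N:2, O:4.

C9H9BrN2O4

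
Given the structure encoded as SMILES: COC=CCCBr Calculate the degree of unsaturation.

Molecular formula: C5H9BrO.
DoU = (2C + 2 + N − H − X) / 2, where X is the halogen count and O/S are ignored.
    = (2·5 + 2 + 0 − 9 − 1) / 2 = 2 / 2 = 1.

1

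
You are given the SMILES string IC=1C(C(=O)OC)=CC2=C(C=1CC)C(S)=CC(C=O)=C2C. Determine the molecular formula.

Walk through each heavy atom and fill implicit hydrogens from standard valence (C 4, N 3, O 2, S 2, halogen 1):
  atom 1: I (halogen, monovalent) → 0 H
  atom 2: C, bond orders sum to 4 (valence 4) → 0 H
  atom 3: C, bond orders sum to 4 (valence 4) → 0 H
  atom 4: C, bond orders sum to 4 (valence 4) → 0 H
  atom 5: O, bond orders sum to 2 (valence 2) → 0 H
  atom 6: O, bond orders sum to 2 (valence 2) → 0 H
  atom 7: C, bond orders sum to 1 (valence 4) → 3 H
  atom 8: C, bond orders sum to 3 (valence 4) → 1 H
  atom 9: C, bond orders sum to 4 (valence 4) → 0 H
  atom 10: C, bond orders sum to 4 (valence 4) → 0 H
  atom 11: C, bond orders sum to 4 (valence 4) → 0 H
  atom 12: C, bond orders sum to 2 (valence 4) → 2 H
  atom 13: C, bond orders sum to 1 (valence 4) → 3 H
  atom 14: C, bond orders sum to 4 (valence 4) → 0 H
  atom 15: S, bond orders sum to 1 (valence 2) → 1 H
  atom 16: C, bond orders sum to 3 (valence 4) → 1 H
  atom 17: C, bond orders sum to 4 (valence 4) → 0 H
  atom 18: C, bond orders sum to 3 (valence 4) → 1 H
  atom 19: O, bond orders sum to 2 (valence 2) → 0 H
  atom 20: C, bond orders sum to 4 (valence 4) → 0 H
  atom 21: C, bond orders sum to 1 (valence 4) → 3 H
Totals → C:16, H:15, I:1, O:3, S:1.
In Hill order: C16H15IO3S.

C16H15IO3S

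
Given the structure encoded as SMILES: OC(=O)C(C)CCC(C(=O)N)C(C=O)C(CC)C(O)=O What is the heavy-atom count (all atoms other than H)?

20

Every atom symbol written in the SMILES (organic subset) is one heavy atom; implicit H are not written.
Heavy atoms by element → C:13, N:1, O:6.
Total: 20.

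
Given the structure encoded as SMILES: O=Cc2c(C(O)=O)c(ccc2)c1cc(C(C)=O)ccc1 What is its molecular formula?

C16H12O4

Walk through each heavy atom and fill implicit hydrogens from standard valence (C 4, N 3, O 2, S 2, halogen 1); for lowercase aromatic atoms, an aromatic c carries 1 H when it has two neighbours and 0 H with three, and aromatic n carries 0 H:
  atom 1: O, bond orders sum to 2 (valence 2) → 0 H
  atom 2: C, bond orders sum to 3 (valence 4) → 1 H
  atom 3: aromatic c, 3 neighbours → 0 H
  atom 4: aromatic c, 3 neighbours → 0 H
  atom 5: C, bond orders sum to 4 (valence 4) → 0 H
  atom 6: O, bond orders sum to 1 (valence 2) → 1 H
  atom 7: O, bond orders sum to 2 (valence 2) → 0 H
  atom 8: aromatic c, 3 neighbours → 0 H
  atom 9: aromatic c, 2 neighbours → 1 H
  atom 10: aromatic c, 2 neighbours → 1 H
  atom 11: aromatic c, 2 neighbours → 1 H
  atom 12: aromatic c, 3 neighbours → 0 H
  atom 13: aromatic c, 2 neighbours → 1 H
  atom 14: aromatic c, 3 neighbours → 0 H
  atom 15: C, bond orders sum to 4 (valence 4) → 0 H
  atom 16: C, bond orders sum to 1 (valence 4) → 3 H
  atom 17: O, bond orders sum to 2 (valence 2) → 0 H
  atom 18: aromatic c, 2 neighbours → 1 H
  atom 19: aromatic c, 2 neighbours → 1 H
  atom 20: aromatic c, 2 neighbours → 1 H
Totals → C:16, H:12, O:4.
In Hill order: C16H12O4.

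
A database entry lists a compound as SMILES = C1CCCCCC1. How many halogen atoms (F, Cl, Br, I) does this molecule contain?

Scan the SMILES for the halogen motif — none present.

0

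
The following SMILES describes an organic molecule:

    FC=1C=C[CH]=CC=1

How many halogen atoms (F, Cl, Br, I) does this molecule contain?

1

Halogen atoms appear at heavy-atom position 1 (1×F).
Halogen count: 1.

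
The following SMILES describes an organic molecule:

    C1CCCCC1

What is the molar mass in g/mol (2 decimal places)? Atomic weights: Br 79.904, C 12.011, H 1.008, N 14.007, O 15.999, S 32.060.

First, the molecular formula is C6H12 (counting implicit H from valence).
  C: 6 × 12.011 = 72.066
  H: 12 × 1.008 = 12.096
Sum: 6×12.011 + 12×1.008 = 84.162 → 84.16 g/mol.

84.16 g/mol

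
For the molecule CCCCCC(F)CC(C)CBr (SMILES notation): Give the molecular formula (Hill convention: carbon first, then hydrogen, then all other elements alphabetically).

C10H20BrF

Walk through each heavy atom and fill implicit hydrogens from standard valence (C 4, N 3, O 2, S 2, halogen 1):
  atom 1: C, bond orders sum to 1 (valence 4) → 3 H
  atom 2: C, bond orders sum to 2 (valence 4) → 2 H
  atom 3: C, bond orders sum to 2 (valence 4) → 2 H
  atom 4: C, bond orders sum to 2 (valence 4) → 2 H
  atom 5: C, bond orders sum to 2 (valence 4) → 2 H
  atom 6: C, bond orders sum to 3 (valence 4) → 1 H
  atom 7: F (halogen, monovalent) → 0 H
  atom 8: C, bond orders sum to 2 (valence 4) → 2 H
  atom 9: C, bond orders sum to 3 (valence 4) → 1 H
  atom 10: C, bond orders sum to 1 (valence 4) → 3 H
  atom 11: C, bond orders sum to 2 (valence 4) → 2 H
  atom 12: Br (halogen, monovalent) → 0 H
Totals → C:10, H:20, Br:1, F:1.
In Hill order: C10H20BrF.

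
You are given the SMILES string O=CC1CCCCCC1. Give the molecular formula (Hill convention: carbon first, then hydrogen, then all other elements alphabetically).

C8H14O

Walk through each heavy atom and fill implicit hydrogens from standard valence (C 4, N 3, O 2, S 2, halogen 1):
  atom 1: O, bond orders sum to 2 (valence 2) → 0 H
  atom 2: C, bond orders sum to 3 (valence 4) → 1 H
  atom 3: C, bond orders sum to 3 (valence 4) → 1 H
  atom 4: C, bond orders sum to 2 (valence 4) → 2 H
  atom 5: C, bond orders sum to 2 (valence 4) → 2 H
  atom 6: C, bond orders sum to 2 (valence 4) → 2 H
  atom 7: C, bond orders sum to 2 (valence 4) → 2 H
  atom 8: C, bond orders sum to 2 (valence 4) → 2 H
  atom 9: C, bond orders sum to 2 (valence 4) → 2 H
Totals → C:8, H:14, O:1.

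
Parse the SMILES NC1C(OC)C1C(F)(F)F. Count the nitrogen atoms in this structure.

Scan the SMILES for N atoms (remember two-letter symbols like Cl and Br are single atoms).
Nitrogen count: 1.

1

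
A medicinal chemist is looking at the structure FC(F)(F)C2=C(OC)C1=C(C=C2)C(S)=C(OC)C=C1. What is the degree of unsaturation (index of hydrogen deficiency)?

7

Degree of unsaturation = (number of rings) + (number of π bonds).
Ring closures in the SMILES: 2.
π bonds: 5 double bonds (each 1 DoU) → 5 DoU from unsaturation.
Total DoU = 2 + 5 = 7.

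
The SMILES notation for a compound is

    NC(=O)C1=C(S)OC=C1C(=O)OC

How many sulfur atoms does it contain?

Scan the SMILES for S atoms (remember two-letter symbols like Cl and Br are single atoms).
Sulfur count: 1.

1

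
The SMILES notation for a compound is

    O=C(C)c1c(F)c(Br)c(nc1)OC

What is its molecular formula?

C8H7BrFNO2

Walk through each heavy atom and fill implicit hydrogens from standard valence (C 4, N 3, O 2, S 2, halogen 1); for lowercase aromatic atoms, an aromatic c carries 1 H when it has two neighbours and 0 H with three, and aromatic n carries 0 H:
  atom 1: O, bond orders sum to 2 (valence 2) → 0 H
  atom 2: C, bond orders sum to 4 (valence 4) → 0 H
  atom 3: C, bond orders sum to 1 (valence 4) → 3 H
  atom 4: aromatic c, 3 neighbours → 0 H
  atom 5: aromatic c, 3 neighbours → 0 H
  atom 6: F (halogen, monovalent) → 0 H
  atom 7: aromatic c, 3 neighbours → 0 H
  atom 8: Br (halogen, monovalent) → 0 H
  atom 9: aromatic c, 3 neighbours → 0 H
  atom 10: aromatic n, 2 neighbours → 0 H
  atom 11: aromatic c, 2 neighbours → 1 H
  atom 12: O, bond orders sum to 2 (valence 2) → 0 H
  atom 13: C, bond orders sum to 1 (valence 4) → 3 H
Totals → C:8, H:7, Br:1, F:1, N:1, O:2.
In Hill order: C8H7BrFNO2.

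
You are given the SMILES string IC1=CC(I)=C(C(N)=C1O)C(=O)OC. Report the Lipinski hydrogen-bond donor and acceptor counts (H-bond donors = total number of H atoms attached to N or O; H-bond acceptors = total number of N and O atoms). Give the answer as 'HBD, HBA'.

3, 4

Donors: find every N or O and count the H atoms it carries.
  atom 8 (N): bond orders sum to 1 → 2 H
  atom 10 (O): bond orders sum to 1 → 1 H
  atom 12 (O): bond orders sum to 2 → 0 H
  atom 13 (O): bond orders sum to 2 → 0 H
Lipinski HBD = 3.
Acceptors: N atoms = 1, O atoms = 3 → HBA = 4.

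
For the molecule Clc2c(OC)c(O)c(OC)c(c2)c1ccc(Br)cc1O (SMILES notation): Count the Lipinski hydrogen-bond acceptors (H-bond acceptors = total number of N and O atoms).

N atoms: 0; O atoms: 4.
Lipinski HBA = 0 + 4 = 4.

4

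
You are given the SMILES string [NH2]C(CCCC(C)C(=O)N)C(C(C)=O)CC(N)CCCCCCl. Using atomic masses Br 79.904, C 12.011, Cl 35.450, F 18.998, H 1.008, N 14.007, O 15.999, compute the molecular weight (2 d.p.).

347.93 g/mol

First, the molecular formula is C17H34ClN3O2 (counting implicit H from valence).
  C: 17 × 12.011 = 204.187
  Cl: 1 × 35.450 = 35.450
  H: 34 × 1.008 = 34.272
  N: 3 × 14.007 = 42.021
  O: 2 × 15.999 = 31.998
Sum: 17×12.011 + 1×35.450 + 34×1.008 + 3×14.007 + 2×15.999 = 347.928 → 347.93 g/mol.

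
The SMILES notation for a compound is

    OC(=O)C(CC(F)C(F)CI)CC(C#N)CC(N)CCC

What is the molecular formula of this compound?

Walk through each heavy atom and fill implicit hydrogens from standard valence (C 4, N 3, O 2, S 2, halogen 1):
  atom 1: O, bond orders sum to 1 (valence 2) → 1 H
  atom 2: C, bond orders sum to 4 (valence 4) → 0 H
  atom 3: O, bond orders sum to 2 (valence 2) → 0 H
  atom 4: C, bond orders sum to 3 (valence 4) → 1 H
  atom 5: C, bond orders sum to 2 (valence 4) → 2 H
  atom 6: C, bond orders sum to 3 (valence 4) → 1 H
  atom 7: F (halogen, monovalent) → 0 H
  atom 8: C, bond orders sum to 3 (valence 4) → 1 H
  atom 9: F (halogen, monovalent) → 0 H
  atom 10: C, bond orders sum to 2 (valence 4) → 2 H
  atom 11: I (halogen, monovalent) → 0 H
  atom 12: C, bond orders sum to 2 (valence 4) → 2 H
  atom 13: C, bond orders sum to 3 (valence 4) → 1 H
  atom 14: C, bond orders sum to 4 (valence 4) → 0 H
  atom 15: N, bond orders sum to 3 (valence 3) → 0 H
  atom 16: C, bond orders sum to 2 (valence 4) → 2 H
  atom 17: C, bond orders sum to 3 (valence 4) → 1 H
  atom 18: N, bond orders sum to 1 (valence 3) → 2 H
  atom 19: C, bond orders sum to 2 (valence 4) → 2 H
  atom 20: C, bond orders sum to 2 (valence 4) → 2 H
  atom 21: C, bond orders sum to 1 (valence 4) → 3 H
Totals → C:14, H:23, F:2, I:1, N:2, O:2.

C14H23F2IN2O2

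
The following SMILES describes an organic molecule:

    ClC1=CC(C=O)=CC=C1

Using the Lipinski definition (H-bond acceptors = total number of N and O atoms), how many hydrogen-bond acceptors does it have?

N atoms: 0; O atoms: 1.
Lipinski HBA = 0 + 1 = 1.

1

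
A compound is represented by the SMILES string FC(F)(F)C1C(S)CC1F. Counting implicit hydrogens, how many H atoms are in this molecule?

Walk through each heavy atom and fill implicit hydrogens from standard valence (C 4, N 3, O 2, S 2, halogen 1):
  atom 1: F (halogen, monovalent) → 0 H
  atom 2: C, bond orders sum to 4 (valence 4) → 0 H
  atom 3: F (halogen, monovalent) → 0 H
  atom 4: F (halogen, monovalent) → 0 H
  atom 5: C, bond orders sum to 3 (valence 4) → 1 H
  atom 6: C, bond orders sum to 3 (valence 4) → 1 H
  atom 7: S, bond orders sum to 1 (valence 2) → 1 H
  atom 8: C, bond orders sum to 2 (valence 4) → 2 H
  atom 9: C, bond orders sum to 3 (valence 4) → 1 H
  atom 10: F (halogen, monovalent) → 0 H
Total hydrogens: 6.

6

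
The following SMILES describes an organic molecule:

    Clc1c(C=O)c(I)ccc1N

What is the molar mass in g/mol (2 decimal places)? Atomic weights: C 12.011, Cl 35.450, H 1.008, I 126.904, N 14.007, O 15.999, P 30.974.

281.48 g/mol

First, the molecular formula is C7H5ClINO (counting implicit H from valence).
  C: 7 × 12.011 = 84.077
  Cl: 1 × 35.450 = 35.450
  H: 5 × 1.008 = 5.040
  I: 1 × 126.904 = 126.904
  N: 1 × 14.007 = 14.007
  O: 1 × 15.999 = 15.999
Sum: 7×12.011 + 1×35.450 + 5×1.008 + 1×126.904 + 1×14.007 + 1×15.999 = 281.477 → 281.48 g/mol.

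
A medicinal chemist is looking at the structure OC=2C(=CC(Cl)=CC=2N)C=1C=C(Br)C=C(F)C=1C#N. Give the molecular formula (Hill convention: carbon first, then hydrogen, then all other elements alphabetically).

Walk through each heavy atom and fill implicit hydrogens from standard valence (C 4, N 3, O 2, S 2, halogen 1):
  atom 1: O, bond orders sum to 1 (valence 2) → 1 H
  atom 2: C, bond orders sum to 4 (valence 4) → 0 H
  atom 3: C, bond orders sum to 4 (valence 4) → 0 H
  atom 4: C, bond orders sum to 3 (valence 4) → 1 H
  atom 5: C, bond orders sum to 4 (valence 4) → 0 H
  atom 6: Cl (halogen, monovalent) → 0 H
  atom 7: C, bond orders sum to 3 (valence 4) → 1 H
  atom 8: C, bond orders sum to 4 (valence 4) → 0 H
  atom 9: N, bond orders sum to 1 (valence 3) → 2 H
  atom 10: C, bond orders sum to 4 (valence 4) → 0 H
  atom 11: C, bond orders sum to 3 (valence 4) → 1 H
  atom 12: C, bond orders sum to 4 (valence 4) → 0 H
  atom 13: Br (halogen, monovalent) → 0 H
  atom 14: C, bond orders sum to 3 (valence 4) → 1 H
  atom 15: C, bond orders sum to 4 (valence 4) → 0 H
  atom 16: F (halogen, monovalent) → 0 H
  atom 17: C, bond orders sum to 4 (valence 4) → 0 H
  atom 18: C, bond orders sum to 4 (valence 4) → 0 H
  atom 19: N, bond orders sum to 3 (valence 3) → 0 H
Totals → C:13, H:7, Br:1, Cl:1, F:1, N:2, O:1.

C13H7BrClFN2O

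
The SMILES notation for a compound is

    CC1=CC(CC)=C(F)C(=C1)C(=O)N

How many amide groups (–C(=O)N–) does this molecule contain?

The amide motif appears at heavy-atom position 11 in the SMILES.
Amide count: 1.

1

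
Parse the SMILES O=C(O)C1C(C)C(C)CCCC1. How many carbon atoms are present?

10

Count every carbon token in the SMILES (each C, including those in ring-closure positions and inside branches).
Carbon count: 10.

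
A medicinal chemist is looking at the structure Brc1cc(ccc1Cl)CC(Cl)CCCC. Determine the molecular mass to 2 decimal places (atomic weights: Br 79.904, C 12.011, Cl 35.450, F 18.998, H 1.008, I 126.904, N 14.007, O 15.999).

310.06 g/mol

First, the molecular formula is C12H15BrCl2 (counting implicit H from valence).
  Br: 1 × 79.904 = 79.904
  C: 12 × 12.011 = 144.132
  Cl: 2 × 35.450 = 70.900
  H: 15 × 1.008 = 15.120
Sum: 1×79.904 + 12×12.011 + 2×35.450 + 15×1.008 = 310.056 → 310.06 g/mol.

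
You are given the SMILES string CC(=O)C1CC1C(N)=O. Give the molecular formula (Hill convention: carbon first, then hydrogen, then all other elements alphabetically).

C6H9NO2

Walk through each heavy atom and fill implicit hydrogens from standard valence (C 4, N 3, O 2, S 2, halogen 1):
  atom 1: C, bond orders sum to 1 (valence 4) → 3 H
  atom 2: C, bond orders sum to 4 (valence 4) → 0 H
  atom 3: O, bond orders sum to 2 (valence 2) → 0 H
  atom 4: C, bond orders sum to 3 (valence 4) → 1 H
  atom 5: C, bond orders sum to 2 (valence 4) → 2 H
  atom 6: C, bond orders sum to 3 (valence 4) → 1 H
  atom 7: C, bond orders sum to 4 (valence 4) → 0 H
  atom 8: N, bond orders sum to 1 (valence 3) → 2 H
  atom 9: O, bond orders sum to 2 (valence 2) → 0 H
Totals → C:6, H:9, N:1, O:2.
In Hill order: C6H9NO2.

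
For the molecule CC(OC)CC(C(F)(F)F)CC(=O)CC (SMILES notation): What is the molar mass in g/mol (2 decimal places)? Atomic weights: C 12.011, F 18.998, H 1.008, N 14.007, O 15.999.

First, the molecular formula is C10H17F3O2 (counting implicit H from valence).
  C: 10 × 12.011 = 120.110
  F: 3 × 18.998 = 56.994
  H: 17 × 1.008 = 17.136
  O: 2 × 15.999 = 31.998
Sum: 10×12.011 + 3×18.998 + 17×1.008 + 2×15.999 = 226.238 → 226.24 g/mol.

226.24 g/mol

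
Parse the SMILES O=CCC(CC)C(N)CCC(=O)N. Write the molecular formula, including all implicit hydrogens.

C9H18N2O2

Walk through each heavy atom and fill implicit hydrogens from standard valence (C 4, N 3, O 2, S 2, halogen 1):
  atom 1: O, bond orders sum to 2 (valence 2) → 0 H
  atom 2: C, bond orders sum to 3 (valence 4) → 1 H
  atom 3: C, bond orders sum to 2 (valence 4) → 2 H
  atom 4: C, bond orders sum to 3 (valence 4) → 1 H
  atom 5: C, bond orders sum to 2 (valence 4) → 2 H
  atom 6: C, bond orders sum to 1 (valence 4) → 3 H
  atom 7: C, bond orders sum to 3 (valence 4) → 1 H
  atom 8: N, bond orders sum to 1 (valence 3) → 2 H
  atom 9: C, bond orders sum to 2 (valence 4) → 2 H
  atom 10: C, bond orders sum to 2 (valence 4) → 2 H
  atom 11: C, bond orders sum to 4 (valence 4) → 0 H
  atom 12: O, bond orders sum to 2 (valence 2) → 0 H
  atom 13: N, bond orders sum to 1 (valence 3) → 2 H
Totals → C:9, H:18, N:2, O:2.
In Hill order: C9H18N2O2.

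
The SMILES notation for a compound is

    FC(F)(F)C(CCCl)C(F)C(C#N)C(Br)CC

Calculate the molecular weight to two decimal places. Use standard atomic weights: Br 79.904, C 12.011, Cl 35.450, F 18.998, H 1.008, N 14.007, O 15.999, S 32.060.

First, the molecular formula is C10H13BrClF4N (counting implicit H from valence).
  Br: 1 × 79.904 = 79.904
  C: 10 × 12.011 = 120.110
  Cl: 1 × 35.450 = 35.450
  F: 4 × 18.998 = 75.992
  H: 13 × 1.008 = 13.104
  N: 1 × 14.007 = 14.007
Sum: 1×79.904 + 10×12.011 + 1×35.450 + 4×18.998 + 13×1.008 + 1×14.007 = 338.567 → 338.57 g/mol.

338.57 g/mol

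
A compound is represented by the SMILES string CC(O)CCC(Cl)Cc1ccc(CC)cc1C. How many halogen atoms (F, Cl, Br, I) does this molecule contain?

Halogen atoms appear at heavy-atom position 7 (1×Cl).
Other groups present: 1 hydroxyl.
Halogen count: 1.

1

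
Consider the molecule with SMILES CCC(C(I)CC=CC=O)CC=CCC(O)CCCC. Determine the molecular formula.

Walk through each heavy atom and fill implicit hydrogens from standard valence (C 4, N 3, O 2, S 2, halogen 1):
  atom 1: C, bond orders sum to 1 (valence 4) → 3 H
  atom 2: C, bond orders sum to 2 (valence 4) → 2 H
  atom 3: C, bond orders sum to 3 (valence 4) → 1 H
  atom 4: C, bond orders sum to 3 (valence 4) → 1 H
  atom 5: I (halogen, monovalent) → 0 H
  atom 6: C, bond orders sum to 2 (valence 4) → 2 H
  atom 7: C, bond orders sum to 3 (valence 4) → 1 H
  atom 8: C, bond orders sum to 3 (valence 4) → 1 H
  atom 9: C, bond orders sum to 3 (valence 4) → 1 H
  atom 10: O, bond orders sum to 2 (valence 2) → 0 H
  atom 11: C, bond orders sum to 2 (valence 4) → 2 H
  atom 12: C, bond orders sum to 3 (valence 4) → 1 H
  atom 13: C, bond orders sum to 3 (valence 4) → 1 H
  atom 14: C, bond orders sum to 2 (valence 4) → 2 H
  atom 15: C, bond orders sum to 3 (valence 4) → 1 H
  atom 16: O, bond orders sum to 1 (valence 2) → 1 H
  atom 17: C, bond orders sum to 2 (valence 4) → 2 H
  atom 18: C, bond orders sum to 2 (valence 4) → 2 H
  atom 19: C, bond orders sum to 2 (valence 4) → 2 H
  atom 20: C, bond orders sum to 1 (valence 4) → 3 H
Totals → C:17, H:29, I:1, O:2.

C17H29IO2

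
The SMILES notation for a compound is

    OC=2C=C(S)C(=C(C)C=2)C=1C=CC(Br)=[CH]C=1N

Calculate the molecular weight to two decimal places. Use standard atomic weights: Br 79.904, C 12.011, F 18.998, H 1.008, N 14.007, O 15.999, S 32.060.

310.21 g/mol

First, the molecular formula is C13H12BrNOS (counting implicit H from valence).
  Br: 1 × 79.904 = 79.904
  C: 13 × 12.011 = 156.143
  H: 12 × 1.008 = 12.096
  N: 1 × 14.007 = 14.007
  O: 1 × 15.999 = 15.999
  S: 1 × 32.060 = 32.060
Sum: 1×79.904 + 13×12.011 + 12×1.008 + 1×14.007 + 1×15.999 + 1×32.060 = 310.209 → 310.21 g/mol.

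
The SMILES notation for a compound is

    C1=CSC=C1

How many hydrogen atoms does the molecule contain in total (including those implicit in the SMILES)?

Walk through each heavy atom and fill implicit hydrogens from standard valence (C 4, N 3, O 2, S 2, halogen 1):
  atom 1: C, bond orders sum to 3 (valence 4) → 1 H
  atom 2: C, bond orders sum to 3 (valence 4) → 1 H
  atom 3: S, bond orders sum to 2 (valence 2) → 0 H
  atom 4: C, bond orders sum to 3 (valence 4) → 1 H
  atom 5: C, bond orders sum to 3 (valence 4) → 1 H
Total hydrogens: 4.

4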